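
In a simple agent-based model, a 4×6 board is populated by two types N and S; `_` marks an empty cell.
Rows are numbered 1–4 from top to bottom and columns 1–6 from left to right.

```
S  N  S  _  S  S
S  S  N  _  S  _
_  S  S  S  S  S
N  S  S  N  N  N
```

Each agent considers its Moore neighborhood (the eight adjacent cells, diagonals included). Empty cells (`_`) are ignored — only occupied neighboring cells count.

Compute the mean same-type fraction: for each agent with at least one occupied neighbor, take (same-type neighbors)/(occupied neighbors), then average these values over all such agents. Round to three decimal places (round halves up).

0.566

Row 1: (1,1)S 2/3 · (1,2)N 1/5 · (1,3)S 1/3 · (1,5)S 2/2 · (1,6)S 2/2
Row 2: (2,1)S 3/4 · (2,2)S 5/7 · (2,3)N 1/6 · (2,5)S 5/5
Row 3: (3,2)S 5/7 · (3,3)S 5/7 · (3,4)S 4/7 · (3,5)S 3/6 · (3,6)S 2/4
Row 4: (4,1)N 0/2 · (4,2)S 3/4 · (4,3)S 4/5 · (4,4)N 1/5 · (4,5)N 2/5 · (4,6)N 1/3
Sum over 20 agents: 2/3 + 1/5 + 1/3 + 2/2 + 2/2 + 3/4 + 5/7 + 1/6 + 5/5 + 5/7 + 5/7 + 4/7 + 3/6 + 2/4 + 0/2 + 3/4 + 4/5 + 1/5 + 2/5 + 1/3 = 396/35; mean = 396/35 ÷ 20 = 99/175 = 0.565714… → 0.566.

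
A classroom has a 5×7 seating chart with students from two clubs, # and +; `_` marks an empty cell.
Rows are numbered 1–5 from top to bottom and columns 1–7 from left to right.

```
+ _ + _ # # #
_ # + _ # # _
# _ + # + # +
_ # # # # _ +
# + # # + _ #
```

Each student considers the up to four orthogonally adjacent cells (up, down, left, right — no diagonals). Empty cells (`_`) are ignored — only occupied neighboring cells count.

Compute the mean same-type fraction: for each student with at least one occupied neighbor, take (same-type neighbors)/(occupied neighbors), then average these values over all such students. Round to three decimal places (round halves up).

0.510

(1,1)+ — no occupied neighbors
(1,3)+ 1/1
(1,5)# 2/2
(1,6)# 3/3
(1,7)# 1/1
(2,2)# 0/1
(2,3)+ 2/3
(2,5)# 2/3
(2,6)# 3/3
(3,1)# — no occupied neighbors
(3,3)+ 1/3
(3,4)# 1/3
(3,5)+ 0/4
(3,6)# 1/3
(3,7)+ 1/2
(4,2)# 1/2
(4,3)# 3/4
(4,4)# 4/4
(4,5)# 1/3
(4,7)+ 1/2
(5,1)# 0/1
(5,2)+ 0/3
(5,3)# 2/3
(5,4)# 2/3
(5,5)+ 0/2
(5,7)# 0/1
Sum over 24 students: 1/1 + 2/2 + 3/3 + 1/1 + 0/1 + 2/3 + 2/3 + 3/3 + 1/3 + 1/3 + 0/4 + 1/3 + 1/2 + 1/2 + 3/4 + 4/4 + 1/3 + 1/2 + 0/1 + 0/3 + 2/3 + 2/3 + 0/2 + 0/1 = 49/4; mean = 49/4 ÷ 24 = 49/96 = 0.510416… → 0.510.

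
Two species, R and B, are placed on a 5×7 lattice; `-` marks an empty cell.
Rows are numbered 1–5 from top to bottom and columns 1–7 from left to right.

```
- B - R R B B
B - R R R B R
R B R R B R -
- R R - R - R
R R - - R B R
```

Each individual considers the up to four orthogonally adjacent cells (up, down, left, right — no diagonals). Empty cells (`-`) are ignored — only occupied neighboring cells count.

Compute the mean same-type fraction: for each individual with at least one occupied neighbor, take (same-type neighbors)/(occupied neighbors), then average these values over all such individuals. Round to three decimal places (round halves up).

Row 1: (1,2)B — no occupied neighbors · (1,4)R 2/2 · (1,5)R 2/3 · (1,6)B 2/3 · (1,7)B 1/2
Row 2: (2,1)B 0/1 · (2,3)R 2/2 · (2,4)R 4/4 · (2,5)R 2/4 · (2,6)B 1/4 · (2,7)R 0/2
Row 3: (3,1)R 0/2 · (3,2)B 0/3 · (3,3)R 3/4 · (3,4)R 2/3 · (3,5)B 0/4 · (3,6)R 0/2
Row 4: (4,2)R 2/3 · (4,3)R 2/2 · (4,5)R 1/2 · (4,7)R 1/1
Row 5: (5,1)R 1/1 · (5,2)R 2/2 · (5,5)R 1/2 · (5,6)B 0/2 · (5,7)R 1/2
Sum over 25 individuals: 2/2 + 2/3 + 2/3 + 1/2 + 0/1 + 2/2 + 4/4 + 2/4 + 1/4 + 0/2 + 0/2 + 0/3 + 3/4 + 2/3 + 0/4 + 0/2 + 2/3 + 2/2 + 1/2 + 1/1 + 1/1 + 2/2 + 1/2 + 0/2 + 1/2 = 79/6; mean = 79/6 ÷ 25 = 79/150 = 0.526666… → 0.527.

0.527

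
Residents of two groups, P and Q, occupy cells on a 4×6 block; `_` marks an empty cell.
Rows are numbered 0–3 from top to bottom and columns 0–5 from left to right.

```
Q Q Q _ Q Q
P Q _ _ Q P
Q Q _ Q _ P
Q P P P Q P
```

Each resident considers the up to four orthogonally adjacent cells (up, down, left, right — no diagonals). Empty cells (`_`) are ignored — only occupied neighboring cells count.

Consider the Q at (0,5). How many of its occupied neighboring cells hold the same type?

Occupied neighbors of (0,5): (1,5)=P, (0,4)=Q.
Same type (Q): 1 of 2.

1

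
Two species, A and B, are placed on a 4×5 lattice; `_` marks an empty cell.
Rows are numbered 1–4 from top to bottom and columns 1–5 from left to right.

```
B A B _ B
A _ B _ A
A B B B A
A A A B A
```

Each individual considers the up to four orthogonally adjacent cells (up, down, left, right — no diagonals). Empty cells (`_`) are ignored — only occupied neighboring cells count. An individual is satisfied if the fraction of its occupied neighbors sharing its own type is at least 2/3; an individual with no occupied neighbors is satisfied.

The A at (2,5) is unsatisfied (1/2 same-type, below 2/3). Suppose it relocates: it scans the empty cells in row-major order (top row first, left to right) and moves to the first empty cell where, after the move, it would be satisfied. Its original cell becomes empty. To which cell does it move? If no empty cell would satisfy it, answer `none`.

none

Vacating (2,5). Empty cells in order:
  (1,4): 0/2 same-type → still unsatisfied.
  (2,2): 2/4 same-type → still unsatisfied.
  (2,4): 0/2 same-type → still unsatisfied.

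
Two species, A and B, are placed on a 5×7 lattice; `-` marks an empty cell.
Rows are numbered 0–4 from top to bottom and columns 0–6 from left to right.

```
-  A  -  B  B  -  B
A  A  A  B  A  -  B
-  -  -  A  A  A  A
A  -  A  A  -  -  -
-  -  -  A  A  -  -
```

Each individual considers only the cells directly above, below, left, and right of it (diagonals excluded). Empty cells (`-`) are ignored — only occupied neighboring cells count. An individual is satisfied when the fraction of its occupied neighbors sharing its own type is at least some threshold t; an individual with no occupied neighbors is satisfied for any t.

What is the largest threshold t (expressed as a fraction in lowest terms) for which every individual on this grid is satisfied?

1/4

Row 0: (0,1)A 1/1 · (0,3)B 2/2 · (0,4)B 1/2 · (0,6)B 1/1
Row 1: (1,0)A 1/1 · (1,1)A 3/3 · (1,2)A 1/2 · (1,3)B 1/4 · (1,4)A 1/3 · (1,6)B 1/2
Row 2: (2,3)A 2/3 · (2,4)A 3/3 · (2,5)A 2/2 · (2,6)A 1/2
Row 3: (3,0)A — no occupied neighbors · (3,2)A 1/1 · (3,3)A 3/3
Row 4: (4,3)A 2/2 · (4,4)A 1/1
The smallest same-type fraction is 1/4 at (1,3), which reduces to 1/4. Any threshold above that leaves this individual unsatisfied.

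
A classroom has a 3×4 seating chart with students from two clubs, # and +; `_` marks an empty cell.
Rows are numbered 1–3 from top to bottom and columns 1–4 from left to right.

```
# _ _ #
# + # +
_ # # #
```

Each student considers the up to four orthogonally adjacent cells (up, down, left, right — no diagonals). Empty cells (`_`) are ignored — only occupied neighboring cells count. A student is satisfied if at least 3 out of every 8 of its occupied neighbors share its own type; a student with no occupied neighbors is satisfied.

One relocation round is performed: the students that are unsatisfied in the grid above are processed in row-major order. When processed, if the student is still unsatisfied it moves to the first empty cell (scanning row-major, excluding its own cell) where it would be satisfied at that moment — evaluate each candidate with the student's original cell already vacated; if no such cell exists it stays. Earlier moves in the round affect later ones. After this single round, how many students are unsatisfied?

Initially unsatisfied (in order): (1,4), (2,2), (2,3), (2,4).
  (1,4) → (1,2).
  (2,2) → (1,4).
  (2,3): now satisfied by earlier moves; stays.
  (2,4): no empty cell satisfies it; stays.
Resulting grid:
# # _ +
# _ # +
_ # # #
Unsatisfied now: (2,4).

1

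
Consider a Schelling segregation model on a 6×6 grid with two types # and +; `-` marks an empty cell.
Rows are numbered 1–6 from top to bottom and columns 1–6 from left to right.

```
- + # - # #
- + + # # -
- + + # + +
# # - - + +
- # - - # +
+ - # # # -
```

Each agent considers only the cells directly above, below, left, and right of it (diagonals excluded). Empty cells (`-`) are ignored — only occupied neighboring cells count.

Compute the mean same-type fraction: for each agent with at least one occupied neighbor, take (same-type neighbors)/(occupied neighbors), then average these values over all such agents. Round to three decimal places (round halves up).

(1,2)+ 1/2
(1,3)# 0/2
(1,5)# 2/2
(1,6)# 1/1
(2,2)+ 3/3
(2,3)+ 2/4
(2,4)# 2/3
(2,5)# 2/3
(3,2)+ 2/3
(3,3)+ 2/3
(3,4)# 1/3
(3,5)+ 2/4
(3,6)+ 2/2
(4,1)# 1/1
(4,2)# 2/3
(4,5)+ 2/3
(4,6)+ 3/3
(5,2)# 1/1
(5,5)# 1/3
(5,6)+ 1/2
(6,1)+ — no occupied neighbors
(6,3)# 1/1
(6,4)# 2/2
(6,5)# 2/2
Sum over 23 agents: 1/2 + 0/2 + 2/2 + 1/1 + 3/3 + 2/4 + 2/3 + 2/3 + 2/3 + 2/3 + 1/3 + 2/4 + 2/2 + 1/1 + 2/3 + 2/3 + 3/3 + 1/1 + 1/3 + 1/2 + 1/1 + 2/2 + 2/2 = 50/3; mean = 50/3 ÷ 23 = 50/69 = 0.724637… → 0.725.

0.725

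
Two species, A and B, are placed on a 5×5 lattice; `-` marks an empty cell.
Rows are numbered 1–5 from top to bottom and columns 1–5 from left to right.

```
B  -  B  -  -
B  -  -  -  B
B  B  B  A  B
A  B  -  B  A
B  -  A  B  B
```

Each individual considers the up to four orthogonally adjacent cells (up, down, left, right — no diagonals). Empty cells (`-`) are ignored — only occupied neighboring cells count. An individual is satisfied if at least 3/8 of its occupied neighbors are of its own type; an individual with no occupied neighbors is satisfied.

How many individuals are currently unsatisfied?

7

(1,1)B 1/1 satisfied
(1,3)B 0/0 satisfied
(2,1)B 2/2 satisfied
(2,5)B 1/1 satisfied
(3,1)B 2/3 satisfied
(3,2)B 3/3 satisfied
(3,3)B 1/2 satisfied
(3,4)A 0/3 not
(3,5)B 1/3 not
(4,1)A 0/3 not
(4,2)B 1/2 satisfied
(4,4)B 1/3 not
(4,5)A 0/3 not
(5,1)B 0/1 not
(5,3)A 0/1 not
(5,4)B 2/3 satisfied
(5,5)B 1/2 satisfied
Unsatisfied: (3,4), (3,5), (4,1), (4,4), (4,5), (5,1), (5,3) — 7 in total.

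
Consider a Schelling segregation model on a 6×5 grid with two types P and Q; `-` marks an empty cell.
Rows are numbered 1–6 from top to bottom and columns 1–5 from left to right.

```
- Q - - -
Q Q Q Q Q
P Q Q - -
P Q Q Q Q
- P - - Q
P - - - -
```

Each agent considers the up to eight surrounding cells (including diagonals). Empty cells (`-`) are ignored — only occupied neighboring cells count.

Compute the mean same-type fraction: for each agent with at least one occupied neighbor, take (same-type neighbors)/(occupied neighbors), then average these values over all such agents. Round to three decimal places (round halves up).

Row 1: (1,2)Q 3/3
Row 2: (2,1)Q 3/4 · (2,2)Q 5/6 · (2,3)Q 5/5 · (2,4)Q 3/3 · (2,5)Q 1/1
Row 3: (3,1)P 1/5 · (3,2)Q 6/8 · (3,3)Q 7/7
Row 4: (4,1)P 2/4 · (4,2)Q 3/6 · (4,3)Q 4/5 · (4,4)Q 4/4 · (4,5)Q 2/2
Row 5: (5,2)P 2/4 · (5,5)Q 2/2
Row 6: (6,1)P 1/1
Sum over 17 agents: 3/3 + 3/4 + 5/6 + 5/5 + 3/3 + 1/1 + 1/5 + 6/8 + 7/7 + 2/4 + 3/6 + 4/5 + 4/4 + 2/2 + 2/4 + 2/2 + 1/1 = 83/6; mean = 83/6 ÷ 17 = 83/102 = 0.813725… → 0.814.

0.814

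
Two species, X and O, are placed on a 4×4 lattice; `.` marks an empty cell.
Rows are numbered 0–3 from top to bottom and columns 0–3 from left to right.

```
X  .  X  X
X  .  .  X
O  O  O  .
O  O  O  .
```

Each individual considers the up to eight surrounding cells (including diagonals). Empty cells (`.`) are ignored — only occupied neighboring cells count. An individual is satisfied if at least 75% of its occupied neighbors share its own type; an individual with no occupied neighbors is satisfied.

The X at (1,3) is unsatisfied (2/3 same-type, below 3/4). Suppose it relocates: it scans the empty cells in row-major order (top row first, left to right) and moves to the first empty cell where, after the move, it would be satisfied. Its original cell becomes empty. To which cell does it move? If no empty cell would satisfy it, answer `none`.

(0,1)

Vacating (1,3). Empty cells in order:
  (0,1): 3/3 same-type → satisfied — stop here.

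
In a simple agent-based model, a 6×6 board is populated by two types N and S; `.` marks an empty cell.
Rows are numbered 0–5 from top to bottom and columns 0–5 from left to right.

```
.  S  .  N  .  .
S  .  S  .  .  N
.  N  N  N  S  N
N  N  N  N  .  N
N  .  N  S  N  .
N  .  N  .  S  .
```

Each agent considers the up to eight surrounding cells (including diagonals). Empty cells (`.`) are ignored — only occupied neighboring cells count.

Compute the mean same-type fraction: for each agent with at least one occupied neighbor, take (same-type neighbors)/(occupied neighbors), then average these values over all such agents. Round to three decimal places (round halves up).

0.621

(0,1)S 2/2
(0,3)N 0/1
(1,0)S 1/2
(1,2)S 1/5
(1,5)N 1/2
(2,1)N 4/6
(2,2)N 5/6
(2,3)N 3/5
(2,4)S 0/5
(2,5)N 2/3
(3,0)N 3/3
(3,1)N 6/6
(3,2)N 6/7
(3,3)N 5/7
(3,5)N 2/3
(4,0)N 3/3
(4,2)N 4/5
(4,3)S 1/6
(4,4)N 2/4
(5,0)N 1/1
(5,2)N 1/2
(5,4)S 1/2
Sum over 22 agents: 2/2 + 0/1 + 1/2 + 1/5 + 1/2 + 4/6 + 5/6 + 3/5 + 0/5 + 2/3 + 3/3 + 6/6 + 6/7 + 5/7 + 2/3 + 3/3 + 4/5 + 1/6 + 2/4 + 1/1 + 1/2 + 1/2 = 957/70; mean = 957/70 ÷ 22 = 87/140 = 0.621428… → 0.621.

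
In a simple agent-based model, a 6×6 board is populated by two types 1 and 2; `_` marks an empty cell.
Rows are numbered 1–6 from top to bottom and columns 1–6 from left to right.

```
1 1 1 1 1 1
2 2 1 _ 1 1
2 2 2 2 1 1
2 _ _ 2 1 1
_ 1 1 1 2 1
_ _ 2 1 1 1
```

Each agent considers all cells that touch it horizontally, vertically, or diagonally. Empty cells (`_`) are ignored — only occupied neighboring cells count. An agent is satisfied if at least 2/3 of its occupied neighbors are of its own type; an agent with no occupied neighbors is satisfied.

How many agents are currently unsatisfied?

14

(1,1)1 1/3 ✗
(1,2)1 3/5 ✗
(1,3)1 3/4 ✓
(1,4)1 4/4 ✓
(1,5)1 4/4 ✓
(1,6)1 3/3 ✓
(2,1)2 3/5 ✗
(2,2)2 4/8 ✗
(2,3)1 3/7 ✗
(2,5)1 6/7 ✓
(2,6)1 5/5 ✓
(3,1)2 4/4 ✓
(3,2)2 5/6 ✓
(3,3)2 4/5 ✓
(3,4)2 2/6 ✗
(3,5)1 5/7 ✓
(3,6)1 5/5 ✓
(4,1)2 2/3 ✓
(4,4)2 3/7 ✗
(4,5)1 5/8 ✗
(4,6)1 4/5 ✓
(5,2)1 1/3 ✗
(5,3)1 3/5 ✗
(5,4)1 4/7 ✗
(5,5)2 1/8 ✗
(5,6)1 4/5 ✓
(6,3)2 0/4 ✗
(6,4)1 3/5 ✗
(6,5)1 4/5 ✓
(6,6)1 2/3 ✓
Unsatisfied: (1,1), (1,2), (2,1), (2,2), (2,3), (3,4), (4,4), (4,5), (5,2), (5,3), (5,4), (5,5), (6,3), (6,4) — 14 in total.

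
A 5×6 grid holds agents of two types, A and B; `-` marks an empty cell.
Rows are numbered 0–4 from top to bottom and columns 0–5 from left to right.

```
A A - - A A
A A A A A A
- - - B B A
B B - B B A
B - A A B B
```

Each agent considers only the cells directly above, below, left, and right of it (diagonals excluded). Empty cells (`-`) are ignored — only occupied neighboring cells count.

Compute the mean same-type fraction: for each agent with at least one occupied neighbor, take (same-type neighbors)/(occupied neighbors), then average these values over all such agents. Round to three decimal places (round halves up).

0.804

Row 0: (0,0)A 2/2 · (0,1)A 2/2 · (0,4)A 2/2 · (0,5)A 2/2
Row 1: (1,0)A 2/2 · (1,1)A 3/3 · (1,2)A 2/2 · (1,3)A 2/3 · (1,4)A 3/4 · (1,5)A 3/3
Row 2: (2,3)B 2/3 · (2,4)B 2/4 · (2,5)A 2/3
Row 3: (3,0)B 2/2 · (3,1)B 1/1 · (3,3)B 2/3 · (3,4)B 3/4 · (3,5)A 1/3
Row 4: (4,0)B 1/1 · (4,2)A 1/1 · (4,3)A 1/3 · (4,4)B 2/3 · (4,5)B 1/2
Sum over 23 agents: 2/2 + 2/2 + 2/2 + 2/2 + 2/2 + 3/3 + 2/2 + 2/3 + 3/4 + 3/3 + 2/3 + 2/4 + 2/3 + 2/2 + 1/1 + 2/3 + 3/4 + 1/3 + 1/1 + 1/1 + 1/3 + 2/3 + 1/2 = 37/2; mean = 37/2 ÷ 23 = 37/46 = 0.804347… → 0.804.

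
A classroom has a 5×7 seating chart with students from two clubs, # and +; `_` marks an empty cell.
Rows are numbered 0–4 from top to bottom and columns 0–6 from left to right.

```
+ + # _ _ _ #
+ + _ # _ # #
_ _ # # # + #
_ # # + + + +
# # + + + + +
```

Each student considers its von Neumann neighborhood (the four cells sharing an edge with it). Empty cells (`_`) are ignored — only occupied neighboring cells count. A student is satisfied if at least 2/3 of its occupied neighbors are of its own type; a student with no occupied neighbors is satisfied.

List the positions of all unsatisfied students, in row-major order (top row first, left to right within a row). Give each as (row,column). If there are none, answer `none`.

(0,2), (1,5), (2,4), (2,5), (2,6), (3,2), (3,3), (4,2)

(0,0)+ 2/2 ✓
(0,1)+ 2/3 ✓
(0,2)# 0/1 ✗
(0,6)# 1/1 ✓
(1,0)+ 2/2 ✓
(1,1)+ 2/2 ✓
(1,3)# 1/1 ✓
(1,5)# 1/2 ✗
(1,6)# 3/3 ✓
(2,2)# 2/2 ✓
(2,3)# 3/4 ✓
(2,4)# 1/3 ✗
(2,5)+ 1/4 ✗
(2,6)# 1/3 ✗
(3,1)# 2/2 ✓
(3,2)# 2/4 ✗
(3,3)+ 2/4 ✗
(3,4)+ 3/4 ✓
(3,5)+ 4/4 ✓
(3,6)+ 2/3 ✓
(4,0)# 1/1 ✓
(4,1)# 2/3 ✓
(4,2)+ 1/3 ✗
(4,3)+ 3/3 ✓
(4,4)+ 3/3 ✓
(4,5)+ 3/3 ✓
(4,6)+ 2/2 ✓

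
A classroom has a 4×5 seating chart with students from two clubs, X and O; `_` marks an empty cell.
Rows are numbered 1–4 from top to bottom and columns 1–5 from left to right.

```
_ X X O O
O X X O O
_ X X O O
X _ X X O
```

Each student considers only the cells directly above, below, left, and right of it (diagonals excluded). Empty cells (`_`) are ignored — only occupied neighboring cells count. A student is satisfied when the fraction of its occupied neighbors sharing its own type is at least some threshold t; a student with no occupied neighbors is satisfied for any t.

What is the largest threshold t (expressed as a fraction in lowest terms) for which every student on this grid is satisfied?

0/1

(1,2)X 2/2
(1,3)X 2/3
(1,4)O 2/3
(1,5)O 2/2
(2,1)O 0/1
(2,2)X 3/4
(2,3)X 3/4
(2,4)O 3/4
(2,5)O 3/3
(3,2)X 2/2
(3,3)X 3/4
(3,4)O 2/4
(3,5)O 3/3
(4,1)X — no occupied neighbors
(4,3)X 2/2
(4,4)X 1/3
(4,5)O 1/2
The smallest same-type fraction is 0/1 at (2,1), which reduces to 0/1. Any threshold above that leaves this student unsatisfied.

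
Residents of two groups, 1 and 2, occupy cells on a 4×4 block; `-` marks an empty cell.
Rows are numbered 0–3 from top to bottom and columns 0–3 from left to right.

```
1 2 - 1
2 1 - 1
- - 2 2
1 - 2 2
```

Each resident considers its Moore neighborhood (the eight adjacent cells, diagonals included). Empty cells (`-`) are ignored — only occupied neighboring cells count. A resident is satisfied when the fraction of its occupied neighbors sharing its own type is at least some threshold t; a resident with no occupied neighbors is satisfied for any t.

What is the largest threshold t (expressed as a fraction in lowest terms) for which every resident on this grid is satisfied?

1/4

Row 0: (0,0)1 1/3 · (0,1)2 1/3 · (0,3)1 1/1
Row 1: (1,0)2 1/3 · (1,1)1 1/4 · (1,3)1 1/3
Row 2: (2,2)2 3/5 · (2,3)2 3/4
Row 3: (3,0)1 — no occupied neighbors · (3,2)2 3/3 · (3,3)2 3/3
The smallest same-type fraction is 1/4 at (1,1), which reduces to 1/4. Any threshold above that leaves this resident unsatisfied.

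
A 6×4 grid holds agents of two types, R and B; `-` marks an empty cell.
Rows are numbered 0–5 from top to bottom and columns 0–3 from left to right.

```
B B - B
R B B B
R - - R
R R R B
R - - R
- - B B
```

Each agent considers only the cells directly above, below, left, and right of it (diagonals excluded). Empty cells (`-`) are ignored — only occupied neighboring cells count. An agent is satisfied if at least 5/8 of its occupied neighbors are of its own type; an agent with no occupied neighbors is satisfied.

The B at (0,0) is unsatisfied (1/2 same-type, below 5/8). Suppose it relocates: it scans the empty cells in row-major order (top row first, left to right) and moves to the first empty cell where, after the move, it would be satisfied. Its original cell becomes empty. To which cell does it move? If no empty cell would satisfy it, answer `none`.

(0,2)

Vacating (0,0). Empty cells in order:
  (0,2): 3/3 same-type → satisfied — stop here.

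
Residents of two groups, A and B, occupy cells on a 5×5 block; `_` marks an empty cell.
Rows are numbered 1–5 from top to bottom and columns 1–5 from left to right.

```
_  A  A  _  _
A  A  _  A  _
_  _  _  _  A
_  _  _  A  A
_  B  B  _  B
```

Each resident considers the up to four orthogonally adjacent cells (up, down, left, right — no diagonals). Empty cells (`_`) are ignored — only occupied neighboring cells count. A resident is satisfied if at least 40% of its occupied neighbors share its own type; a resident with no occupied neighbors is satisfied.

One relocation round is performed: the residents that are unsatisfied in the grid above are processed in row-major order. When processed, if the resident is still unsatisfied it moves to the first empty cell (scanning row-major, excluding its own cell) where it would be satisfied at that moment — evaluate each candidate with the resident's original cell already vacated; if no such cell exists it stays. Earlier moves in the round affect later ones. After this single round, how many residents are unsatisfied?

0

Initially unsatisfied (in order): (5,5).
  (5,5) → (1,5).
Resulting grid:
_ A A _ B
A A _ A _
_ _ _ _ A
_ _ _ A A
_ B B _ _
All satisfied now.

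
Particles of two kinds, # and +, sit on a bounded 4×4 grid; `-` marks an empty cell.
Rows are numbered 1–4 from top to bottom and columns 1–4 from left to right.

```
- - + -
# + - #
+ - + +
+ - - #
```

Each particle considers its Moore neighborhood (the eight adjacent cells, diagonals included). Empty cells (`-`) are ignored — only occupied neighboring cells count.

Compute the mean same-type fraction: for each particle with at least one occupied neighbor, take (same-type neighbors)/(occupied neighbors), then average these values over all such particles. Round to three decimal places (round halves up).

0.417

Row 1: (1,3)+ 1/2
Row 2: (2,1)# 0/2 · (2,2)+ 3/4 · (2,4)# 0/3
Row 3: (3,1)+ 2/3 · (3,3)+ 2/4 · (3,4)+ 1/3
Row 4: (4,1)+ 1/1 · (4,4)# 0/2
Sum over 9 particles: 1/2 + 0/2 + 3/4 + 0/3 + 2/3 + 2/4 + 1/3 + 1/1 + 0/2 = 15/4; mean = 15/4 ÷ 9 = 5/12 = 0.416666… → 0.417.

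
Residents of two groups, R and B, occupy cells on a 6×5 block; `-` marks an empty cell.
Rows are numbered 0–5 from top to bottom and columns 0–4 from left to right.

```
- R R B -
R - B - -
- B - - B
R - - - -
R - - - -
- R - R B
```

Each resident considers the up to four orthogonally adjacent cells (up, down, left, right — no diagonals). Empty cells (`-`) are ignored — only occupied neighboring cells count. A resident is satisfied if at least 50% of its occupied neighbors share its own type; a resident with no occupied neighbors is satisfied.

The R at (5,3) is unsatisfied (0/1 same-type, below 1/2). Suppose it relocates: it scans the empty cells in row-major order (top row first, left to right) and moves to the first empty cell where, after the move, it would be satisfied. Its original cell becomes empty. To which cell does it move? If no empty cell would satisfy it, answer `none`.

Vacating (5,3). Empty cells in order:
  (0,0): 2/2 same-type → satisfied — stop here.

(0,0)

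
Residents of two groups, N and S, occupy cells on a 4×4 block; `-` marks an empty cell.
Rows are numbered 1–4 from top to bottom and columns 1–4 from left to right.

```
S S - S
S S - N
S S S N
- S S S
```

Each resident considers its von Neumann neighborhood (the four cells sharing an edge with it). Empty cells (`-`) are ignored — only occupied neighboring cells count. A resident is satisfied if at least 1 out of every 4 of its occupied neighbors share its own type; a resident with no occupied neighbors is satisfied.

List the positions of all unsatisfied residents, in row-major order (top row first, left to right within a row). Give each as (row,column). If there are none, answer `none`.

Row 1: (1,1)S 2/2 ✓ · (1,2)S 2/2 ✓ · (1,4)S 0/1 ✗
Row 2: (2,1)S 3/3 ✓ · (2,2)S 3/3 ✓ · (2,4)N 1/2 ✓
Row 3: (3,1)S 2/2 ✓ · (3,2)S 4/4 ✓ · (3,3)S 2/3 ✓ · (3,4)N 1/3 ✓
Row 4: (4,2)S 2/2 ✓ · (4,3)S 3/3 ✓ · (4,4)S 1/2 ✓

(1,4)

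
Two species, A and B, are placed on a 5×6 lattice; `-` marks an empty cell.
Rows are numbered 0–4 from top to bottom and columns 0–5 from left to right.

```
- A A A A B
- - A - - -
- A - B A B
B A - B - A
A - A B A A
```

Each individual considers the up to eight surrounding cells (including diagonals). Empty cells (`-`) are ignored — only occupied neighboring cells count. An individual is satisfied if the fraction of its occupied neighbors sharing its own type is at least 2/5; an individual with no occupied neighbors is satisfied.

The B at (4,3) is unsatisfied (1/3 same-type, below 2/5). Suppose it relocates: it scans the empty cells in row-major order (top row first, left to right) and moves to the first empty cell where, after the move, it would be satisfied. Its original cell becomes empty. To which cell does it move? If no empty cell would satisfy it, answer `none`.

(1,4)

Vacating (4,3). Empty cells in order:
  (0,0): 0/1 same-type → still unsatisfied.
  (1,0): 0/2 same-type → still unsatisfied.
  (1,1): 0/4 same-type → still unsatisfied.
  (1,3): 1/6 same-type → still unsatisfied.
  (1,4): 3/6 same-type → satisfied — stop here.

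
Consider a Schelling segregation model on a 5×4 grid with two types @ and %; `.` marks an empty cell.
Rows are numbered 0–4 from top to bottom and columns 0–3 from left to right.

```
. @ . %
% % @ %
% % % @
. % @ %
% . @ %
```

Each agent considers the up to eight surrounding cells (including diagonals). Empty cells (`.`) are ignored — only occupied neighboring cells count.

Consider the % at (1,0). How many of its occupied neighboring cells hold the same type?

3

Occupied neighbors of (1,0): (0,1)=@, (1,1)=%, (2,0)=%, (2,1)=%.
Same type (%): 3 of 4.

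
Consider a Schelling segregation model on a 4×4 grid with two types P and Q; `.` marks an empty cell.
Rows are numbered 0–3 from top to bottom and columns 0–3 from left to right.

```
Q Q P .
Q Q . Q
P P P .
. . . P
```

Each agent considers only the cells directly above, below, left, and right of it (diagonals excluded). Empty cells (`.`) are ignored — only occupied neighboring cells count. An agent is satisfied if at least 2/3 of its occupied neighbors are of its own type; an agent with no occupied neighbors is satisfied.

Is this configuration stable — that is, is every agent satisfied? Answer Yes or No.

No

(0,0)Q 2/2 ok
(0,1)Q 2/3 ok
(0,2)P 0/1 unhappy
(1,0)Q 2/3 ok
(1,1)Q 2/3 ok
(1,3)Q 0/0 ok
(2,0)P 1/2 unhappy
(2,1)P 2/3 ok
(2,2)P 1/1 ok
(3,3)P 0/0 ok
For instance (0,2) has only 0/1 same-type neighbors, below 2/3.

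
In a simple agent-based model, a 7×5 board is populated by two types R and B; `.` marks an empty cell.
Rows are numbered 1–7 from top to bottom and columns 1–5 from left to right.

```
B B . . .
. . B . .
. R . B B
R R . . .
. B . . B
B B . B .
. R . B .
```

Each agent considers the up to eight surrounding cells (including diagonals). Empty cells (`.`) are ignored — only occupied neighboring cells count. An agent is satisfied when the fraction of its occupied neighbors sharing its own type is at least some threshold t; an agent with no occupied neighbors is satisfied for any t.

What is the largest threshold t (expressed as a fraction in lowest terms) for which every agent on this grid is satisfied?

0/1

Row 1: (1,1)B 1/1 · (1,2)B 2/2
Row 2: (2,3)B 2/3
Row 3: (3,2)R 2/3 · (3,4)B 2/2 · (3,5)B 1/1
Row 4: (4,1)R 2/3 · (4,2)R 2/3
Row 5: (5,2)B 2/4 · (5,5)B 1/1
Row 6: (6,1)B 2/3 · (6,2)B 2/3 · (6,4)B 2/2
Row 7: (7,2)R 0/2 · (7,4)B 1/1
The smallest same-type fraction is 0/2 at (7,2), which reduces to 0/1. Any threshold above that leaves this agent unsatisfied.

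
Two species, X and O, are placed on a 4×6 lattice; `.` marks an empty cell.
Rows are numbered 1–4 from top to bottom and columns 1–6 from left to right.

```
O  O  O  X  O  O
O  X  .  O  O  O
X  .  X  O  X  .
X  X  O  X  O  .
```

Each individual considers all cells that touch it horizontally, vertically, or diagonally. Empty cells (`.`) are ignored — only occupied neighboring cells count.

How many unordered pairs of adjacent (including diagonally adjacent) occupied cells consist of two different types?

21

Scan each occupied cell's neighbors to the right and below (and the two forward diagonals) so each pair is counted once.
Row 1: O(1,1)–O(1,2)= O(1,1)–O(2,1)= O(1,1)–X(2,2)≠ O(1,2)–O(1,3)= O(1,2)–X(2,2)≠ O(1,2)–O(2,1)= O(1,3)–X(1,4)≠ O(1,3)–O(2,4)= O(1,3)–X(2,2)≠ X(1,4)–O(1,5)≠ X(1,4)–O(2,4)≠ X(1,4)–O(2,5)≠ O(1,5)–O(1,6)= O(1,5)–O(2,5)= O(1,5)–O(2,6)= O(1,5)–O(2,4)= O(1,6)–O(2,6)= O(1,6)–O(2,5)=  → 7/18 unlike.
Row 2: O(2,1)–X(2,2)≠ O(2,1)–X(3,1)≠ X(2,2)–X(3,3)= X(2,2)–X(3,1)= O(2,4)–O(2,5)= O(2,4)–O(3,4)= O(2,4)–X(3,5)≠ O(2,4)–X(3,3)≠ O(2,5)–O(2,6)= O(2,5)–X(3,5)≠ O(2,5)–O(3,4)= O(2,6)–X(3,5)≠  → 6/12 unlike.
Row 3: X(3,1)–X(4,1)= X(3,1)–X(4,2)= X(3,3)–O(3,4)≠ X(3,3)–O(4,3)≠ X(3,3)–X(4,4)= X(3,3)–X(4,2)= O(3,4)–X(3,5)≠ O(3,4)–X(4,4)≠ O(3,4)–O(4,5)= O(3,4)–O(4,3)= X(3,5)–O(4,5)≠ X(3,5)–X(4,4)=  → 5/12 unlike.
Row 4: X(4,1)–X(4,2)= X(4,2)–O(4,3)≠ O(4,3)–X(4,4)≠ X(4,4)–O(4,5)≠  → 3/4 unlike.
Total adjacent occupied pairs: 46; unlike-type pairs: 21.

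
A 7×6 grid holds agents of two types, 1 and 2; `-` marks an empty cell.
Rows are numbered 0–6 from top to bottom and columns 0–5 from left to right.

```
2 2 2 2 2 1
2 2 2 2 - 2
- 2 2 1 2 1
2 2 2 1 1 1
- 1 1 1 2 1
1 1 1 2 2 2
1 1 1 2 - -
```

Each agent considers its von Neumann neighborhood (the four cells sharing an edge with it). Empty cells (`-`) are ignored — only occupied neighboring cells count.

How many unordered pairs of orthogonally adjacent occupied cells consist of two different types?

18

Scan each occupied cell's neighbors to the right and below so each pair is counted once.
From row 0: 2 unlike of 10 pairs (running 2/10).
From row 1: 2 unlike of 7 pairs (running 4/17).
From row 2: 4 unlike of 9 pairs (running 8/26).
From row 3: 4 unlike of 10 pairs (running 12/36).
From row 4: 4 unlike of 9 pairs (running 16/45).
From row 5: 1 unlike of 9 pairs (running 17/54).
From row 6: 1 unlike of 3 pairs (running 18/57).
Total adjacent occupied pairs: 57; unlike-type pairs: 18.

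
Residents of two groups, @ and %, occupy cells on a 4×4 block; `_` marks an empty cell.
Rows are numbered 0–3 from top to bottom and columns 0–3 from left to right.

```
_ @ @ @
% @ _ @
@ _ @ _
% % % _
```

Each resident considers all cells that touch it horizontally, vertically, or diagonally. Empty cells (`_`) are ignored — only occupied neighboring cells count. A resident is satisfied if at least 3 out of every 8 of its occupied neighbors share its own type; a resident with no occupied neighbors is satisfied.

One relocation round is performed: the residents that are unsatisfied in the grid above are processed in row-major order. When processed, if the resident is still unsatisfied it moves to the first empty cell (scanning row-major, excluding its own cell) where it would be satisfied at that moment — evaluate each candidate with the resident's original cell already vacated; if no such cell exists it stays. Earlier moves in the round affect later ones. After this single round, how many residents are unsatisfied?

0

Initially unsatisfied (in order): (1,0), (2,0).
  (1,0) → (2,1).
  (2,0) → (0,0).
Resulting grid:
@ @ @ @
_ @ _ @
_ % @ _
% % % _
All satisfied now.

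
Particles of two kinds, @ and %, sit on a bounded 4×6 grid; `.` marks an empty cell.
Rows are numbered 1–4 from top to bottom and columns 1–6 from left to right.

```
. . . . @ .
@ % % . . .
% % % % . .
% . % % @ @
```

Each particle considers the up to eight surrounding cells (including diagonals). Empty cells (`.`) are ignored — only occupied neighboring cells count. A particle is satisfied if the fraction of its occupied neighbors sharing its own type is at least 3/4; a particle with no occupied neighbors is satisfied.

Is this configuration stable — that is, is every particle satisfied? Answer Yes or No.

No

(1,5)@ 0/0 ok
(2,1)@ 0/3 unhappy
(2,2)% 4/5 ok
(2,3)% 4/4 ok
(3,1)% 3/4 ok
(3,2)% 6/7 ok
(3,3)% 6/6 ok
(3,4)% 4/5 ok
(4,1)% 2/2 ok
(4,3)% 4/4 ok
(4,4)% 3/4 ok
(4,5)@ 1/3 unhappy
(4,6)@ 1/1 ok
For instance (2,1) has only 0/3 same-type neighbors, below 3/4.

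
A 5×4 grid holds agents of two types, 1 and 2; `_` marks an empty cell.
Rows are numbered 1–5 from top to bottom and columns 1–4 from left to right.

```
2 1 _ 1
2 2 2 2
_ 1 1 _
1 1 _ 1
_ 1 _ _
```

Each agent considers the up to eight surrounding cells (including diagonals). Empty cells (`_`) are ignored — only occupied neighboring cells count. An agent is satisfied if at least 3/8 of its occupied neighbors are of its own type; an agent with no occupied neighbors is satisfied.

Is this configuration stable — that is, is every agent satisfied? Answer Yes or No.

(1,1)2 2/3 satisfied
(1,2)1 0/4 not
(1,4)1 0/2 not
(2,1)2 2/4 satisfied
(2,2)2 3/6 satisfied
(2,3)2 2/6 not
(2,4)2 1/3 not
(3,2)1 3/6 satisfied
(3,3)1 3/6 satisfied
(4,1)1 3/3 satisfied
(4,2)1 4/4 satisfied
(4,4)1 1/1 satisfied
(5,2)1 2/2 satisfied
For instance (1,2) has only 0/4 same-type neighbors, below 3/8.

No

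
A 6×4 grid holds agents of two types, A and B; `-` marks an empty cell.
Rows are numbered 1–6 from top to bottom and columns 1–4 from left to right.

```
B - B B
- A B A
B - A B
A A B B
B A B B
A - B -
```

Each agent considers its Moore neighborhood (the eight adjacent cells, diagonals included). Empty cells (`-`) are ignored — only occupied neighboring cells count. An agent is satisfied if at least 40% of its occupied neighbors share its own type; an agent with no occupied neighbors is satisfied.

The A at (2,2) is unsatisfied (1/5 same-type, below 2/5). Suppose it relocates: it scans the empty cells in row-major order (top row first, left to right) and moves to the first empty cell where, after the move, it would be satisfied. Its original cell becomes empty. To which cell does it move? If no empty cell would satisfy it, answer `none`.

Vacating (2,2). Empty cells in order:
  (1,2): 0/3 same-type → still unsatisfied.
  (2,1): 0/2 same-type → still unsatisfied.
  (3,2): 3/6 same-type → satisfied — stop here.

(3,2)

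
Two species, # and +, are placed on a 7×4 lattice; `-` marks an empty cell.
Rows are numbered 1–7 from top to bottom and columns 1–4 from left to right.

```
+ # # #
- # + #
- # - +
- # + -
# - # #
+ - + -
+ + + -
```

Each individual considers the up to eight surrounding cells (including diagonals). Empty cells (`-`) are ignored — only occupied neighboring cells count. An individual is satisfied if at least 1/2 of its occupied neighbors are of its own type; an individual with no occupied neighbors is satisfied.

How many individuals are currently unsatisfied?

4

Row 1: (1,1)+ 0/2 unhappy · (1,2)# 2/4 ok · (1,3)# 4/5 ok · (1,4)# 2/3 ok
Row 2: (2,2)# 3/5 ok · (2,3)+ 1/7 unhappy · (2,4)# 2/4 ok
Row 3: (3,2)# 2/4 ok · (3,4)+ 2/3 ok
Row 4: (4,2)# 3/4 ok · (4,3)+ 1/5 unhappy
Row 5: (5,1)# 1/2 ok · (5,3)# 2/4 ok · (5,4)# 1/3 unhappy
Row 6: (6,1)+ 2/3 ok · (6,3)+ 2/4 ok
Row 7: (7,1)+ 2/2 ok · (7,2)+ 4/4 ok · (7,3)+ 2/2 ok
Unsatisfied: (1,1), (2,3), (4,3), (5,4) — 4 in total.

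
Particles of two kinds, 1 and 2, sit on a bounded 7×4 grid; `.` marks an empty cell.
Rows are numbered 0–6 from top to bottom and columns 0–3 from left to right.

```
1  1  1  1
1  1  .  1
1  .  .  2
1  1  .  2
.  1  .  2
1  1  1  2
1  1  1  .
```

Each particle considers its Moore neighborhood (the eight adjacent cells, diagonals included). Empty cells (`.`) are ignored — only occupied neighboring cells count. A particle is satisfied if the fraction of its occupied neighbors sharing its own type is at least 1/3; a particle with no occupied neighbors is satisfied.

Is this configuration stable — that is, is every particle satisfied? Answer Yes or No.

Yes

Row 0: (0,0)1 3/3 satisfied · (0,1)1 4/4 satisfied · (0,2)1 4/4 satisfied · (0,3)1 2/2 satisfied
Row 1: (1,0)1 4/4 satisfied · (1,1)1 5/5 satisfied · (1,3)1 2/3 satisfied
Row 2: (2,0)1 4/4 satisfied · (2,3)2 1/2 satisfied
Row 3: (3,0)1 3/3 satisfied · (3,1)1 3/3 satisfied · (3,3)2 2/2 satisfied
Row 4: (4,1)1 5/5 satisfied · (4,3)2 2/3 satisfied
Row 5: (5,0)1 4/4 satisfied · (5,1)1 6/6 satisfied · (5,2)1 4/6 satisfied · (5,3)2 1/3 satisfied
Row 6: (6,0)1 3/3 satisfied · (6,1)1 5/5 satisfied · (6,2)1 3/4 satisfied
All meet the threshold, so the configuration is stable.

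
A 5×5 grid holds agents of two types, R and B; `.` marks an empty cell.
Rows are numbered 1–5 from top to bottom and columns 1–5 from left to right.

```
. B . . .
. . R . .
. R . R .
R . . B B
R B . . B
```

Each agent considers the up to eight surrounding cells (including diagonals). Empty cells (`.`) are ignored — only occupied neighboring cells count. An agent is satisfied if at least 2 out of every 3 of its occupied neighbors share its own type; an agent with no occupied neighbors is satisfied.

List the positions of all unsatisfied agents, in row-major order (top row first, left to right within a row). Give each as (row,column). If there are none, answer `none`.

(1,2), (3,4), (5,1), (5,2)

(1,2)B 0/1 not
(2,3)R 2/3 satisfied
(3,2)R 2/2 satisfied
(3,4)R 1/3 not
(4,1)R 2/3 satisfied
(4,4)B 2/3 satisfied
(4,5)B 2/3 satisfied
(5,1)R 1/2 not
(5,2)B 0/2 not
(5,5)B 2/2 satisfied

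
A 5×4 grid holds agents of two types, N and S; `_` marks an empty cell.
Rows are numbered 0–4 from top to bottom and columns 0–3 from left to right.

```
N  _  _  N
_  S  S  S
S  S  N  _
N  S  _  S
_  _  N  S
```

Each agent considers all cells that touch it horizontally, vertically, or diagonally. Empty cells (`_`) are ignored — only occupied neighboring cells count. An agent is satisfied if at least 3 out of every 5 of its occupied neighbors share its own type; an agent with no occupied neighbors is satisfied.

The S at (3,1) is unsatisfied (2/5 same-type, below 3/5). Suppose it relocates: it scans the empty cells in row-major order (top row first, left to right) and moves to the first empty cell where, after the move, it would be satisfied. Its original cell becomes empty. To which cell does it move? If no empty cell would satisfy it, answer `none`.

(0,1)

Vacating (3,1). Empty cells in order:
  (0,1): 2/3 same-type → satisfied — stop here.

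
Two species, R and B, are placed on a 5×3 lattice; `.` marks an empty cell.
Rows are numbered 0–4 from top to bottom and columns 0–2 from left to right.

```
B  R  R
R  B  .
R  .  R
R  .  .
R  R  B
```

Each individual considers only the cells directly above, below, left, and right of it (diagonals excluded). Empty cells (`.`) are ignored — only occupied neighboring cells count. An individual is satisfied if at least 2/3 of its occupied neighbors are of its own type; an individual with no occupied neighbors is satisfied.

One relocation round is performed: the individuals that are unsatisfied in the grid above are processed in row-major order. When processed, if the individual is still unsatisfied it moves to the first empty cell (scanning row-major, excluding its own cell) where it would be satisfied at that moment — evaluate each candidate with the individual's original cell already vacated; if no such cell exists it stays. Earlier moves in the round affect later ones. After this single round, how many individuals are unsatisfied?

1

Initially unsatisfied (in order): (0,0), (0,1), (1,0), (1,1), (4,1), (4,2).
  (0,0): no empty cell satisfies it; stays.
  (0,1) → (1,2).
  (1,0) → (2,1).
  (1,1): no empty cell satisfies it; stays.
  (4,1) → (3,1).
  (4,2): now satisfied by earlier moves; stays.
Resulting grid:
B . R
. B R
R R R
R R .
R . B
Unsatisfied now: (1,1).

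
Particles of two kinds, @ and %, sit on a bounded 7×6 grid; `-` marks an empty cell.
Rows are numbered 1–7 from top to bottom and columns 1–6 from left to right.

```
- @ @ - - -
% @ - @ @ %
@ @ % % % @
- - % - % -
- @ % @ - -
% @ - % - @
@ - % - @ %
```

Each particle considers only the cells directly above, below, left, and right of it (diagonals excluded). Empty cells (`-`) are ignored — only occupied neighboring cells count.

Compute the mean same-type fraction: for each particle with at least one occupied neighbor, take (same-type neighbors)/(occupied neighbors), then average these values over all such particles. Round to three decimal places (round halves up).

(1,2)@ 2/2
(1,3)@ 1/1
(2,1)% 0/2
(2,2)@ 2/3
(2,4)@ 1/2
(2,5)@ 1/3
(2,6)% 0/2
(3,1)@ 1/2
(3,2)@ 2/3
(3,3)% 2/3
(3,4)% 2/3
(3,5)% 2/4
(3,6)@ 0/2
(4,3)% 2/2
(4,5)% 1/1
(5,2)@ 1/2
(5,3)% 1/3
(5,4)@ 0/2
(6,1)% 0/2
(6,2)@ 1/2
(6,4)% 0/1
(6,6)@ 0/1
(7,1)@ 0/1
(7,3)% — no occupied neighbors
(7,5)@ 0/1
(7,6)% 0/2
Sum over 25 particles: 2/2 + 1/1 + 0/2 + 2/3 + 1/2 + 1/3 + 0/2 + 1/2 + 2/3 + 2/3 + 2/3 + 2/4 + 0/2 + 2/2 + 1/1 + 1/2 + 1/3 + 0/2 + 0/2 + 1/2 + 0/1 + 0/1 + 0/1 + 0/1 + 0/2 = 59/6; mean = 59/6 ÷ 25 = 59/150 = 0.393333… → 0.393.

0.393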